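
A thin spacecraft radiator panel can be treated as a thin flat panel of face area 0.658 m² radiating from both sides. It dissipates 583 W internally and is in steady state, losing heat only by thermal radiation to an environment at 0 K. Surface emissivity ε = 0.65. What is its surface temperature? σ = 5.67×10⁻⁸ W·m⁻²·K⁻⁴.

T ≈ 331 K

Steady state: internal power = radiated power, P = εσA T⁴.
Radiating area A = 2·0.658 = 1.316 m².
T⁴ = P/(εσA) = 583/(0.65·5.67×10⁻⁸·1.316) = 1.202×10¹⁰ K⁴.
T = (1.202×10¹⁰)^(1/4).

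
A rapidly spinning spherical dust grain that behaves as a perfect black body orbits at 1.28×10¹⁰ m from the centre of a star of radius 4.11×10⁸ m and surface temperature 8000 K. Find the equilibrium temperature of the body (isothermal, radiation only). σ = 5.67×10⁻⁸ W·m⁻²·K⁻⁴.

The star's surface emits σT_*⁴; at distance d the flux is S = σT_*⁴(R_*/d)².
S = 5.67×10⁻⁸·(8000)⁴·(4.11×10⁸/1.28×10¹⁰)² = 2.394×10⁵ W/m².
For an isothermal sphere T⁴ = (1−a)S/(4σ) = 1.056×10¹² K⁴.

T ≈ 1010 K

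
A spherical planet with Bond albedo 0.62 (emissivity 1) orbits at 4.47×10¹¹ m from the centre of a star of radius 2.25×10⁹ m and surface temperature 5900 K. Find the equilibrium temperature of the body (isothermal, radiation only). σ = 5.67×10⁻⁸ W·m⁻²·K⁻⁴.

The star's surface emits σT_*⁴; at distance d the flux is S = σT_*⁴(R_*/d)².
S = 5.67×10⁻⁸·(5900)⁴·(2.25×10⁹/4.47×10¹¹)² = 1741 W/m².
For an isothermal sphere T⁴ = (1−a)S/(4σ) = 2.917×10⁹ K⁴.

T ≈ 232 K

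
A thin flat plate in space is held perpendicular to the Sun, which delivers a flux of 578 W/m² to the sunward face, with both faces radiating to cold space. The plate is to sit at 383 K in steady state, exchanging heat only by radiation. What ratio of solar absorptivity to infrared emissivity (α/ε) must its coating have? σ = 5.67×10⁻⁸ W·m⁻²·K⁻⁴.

Balance: αS·A = εσ·2A·T⁴ ⇒ α/ε = 2σT⁴/S.
α/ε = 2·5.67×10⁻⁸·(383)⁴/578 = 2·5.67×10⁻⁸·2.152×10¹⁰/578.

α/ε ≈ 4.22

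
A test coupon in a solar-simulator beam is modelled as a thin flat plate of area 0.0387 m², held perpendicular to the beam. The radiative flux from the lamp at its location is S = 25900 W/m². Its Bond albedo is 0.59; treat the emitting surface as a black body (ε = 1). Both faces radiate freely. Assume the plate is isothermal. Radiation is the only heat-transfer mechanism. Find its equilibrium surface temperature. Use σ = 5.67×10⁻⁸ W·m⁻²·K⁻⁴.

At equilibrium, absorbed power = emitted power.
Absorbing cross-section = A = 0.03870 m²; emitting surface = 2A = 0.07740 m² (ratio 2).
(1−a)S·A_cross = εσ·A_surf·T⁴  ⇒  T⁴ = (1−a)S/(2σ).
T⁴ = 0.410·25900/(2·5.67×10⁻⁸) = 9.364×10¹⁰ K⁴.
T = (9.364×10¹⁰)^(1/4).

T ≈ 553 K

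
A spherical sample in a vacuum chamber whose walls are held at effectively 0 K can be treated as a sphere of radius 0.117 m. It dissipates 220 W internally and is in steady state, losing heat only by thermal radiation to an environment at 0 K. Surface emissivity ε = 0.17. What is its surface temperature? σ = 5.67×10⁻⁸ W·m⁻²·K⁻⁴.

Steady state: internal power = radiated power, P = εσA T⁴.
Radiating area A = 4πr² = 0.1720 m².
T⁴ = P/(εσA) = 220/(0.17·5.67×10⁻⁸·0.1720) = 1.327×10¹¹ K⁴.
T = (1.327×10¹¹)^(1/4).

T ≈ 604 K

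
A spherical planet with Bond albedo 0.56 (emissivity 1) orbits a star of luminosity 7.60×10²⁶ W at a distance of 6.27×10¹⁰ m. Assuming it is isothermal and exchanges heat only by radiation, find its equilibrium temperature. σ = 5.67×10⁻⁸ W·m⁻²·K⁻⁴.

T ≈ 416 K

First find the stellar flux at distance d: S = L/(4πd²) = 7.60×10²⁶/(4π·(6.27×10¹⁰)²) = 15380 W/m².
For an isothermal sphere, absorbed (1−a)S·πr² = emitted σ·4πr²·T⁴, so T⁴ = (1−a)S/(4σ).
T⁴ = 0.440·15380/(4·5.67×10⁻⁸) = 2.985×10¹⁰ K⁴.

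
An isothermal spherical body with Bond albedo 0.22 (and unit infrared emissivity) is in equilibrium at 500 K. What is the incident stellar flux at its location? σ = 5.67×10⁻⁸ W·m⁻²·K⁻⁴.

S ≈ 18200 W/m²

(1−a)S·πr² = σ·4πr²·T⁴ ⇒ S = 4σT⁴/(1−a).
S = 4·5.67×10⁻⁸·6.250×10¹⁰/0.780.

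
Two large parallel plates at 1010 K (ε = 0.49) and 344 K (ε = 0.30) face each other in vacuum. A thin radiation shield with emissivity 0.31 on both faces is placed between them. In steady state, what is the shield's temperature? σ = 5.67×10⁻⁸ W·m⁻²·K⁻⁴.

In steady state the net flux on the hot side equals that on the cold side.
σ(T₁⁴−T_s⁴)/D₁ = σ(T_s⁴−T₂⁴)/D₂, with D₁ = 1/ε₁+1/ε_s−1 = 4.267, D₂ = 1/ε_s+1/ε₂−1 = 5.559.
Solve for T_s⁴: T_s⁴ = (D₂·T₁⁴ + D₁·T₂⁴)/(D₁+D₂) = 5.948×10¹¹ K⁴.

T_s ≈ 878 K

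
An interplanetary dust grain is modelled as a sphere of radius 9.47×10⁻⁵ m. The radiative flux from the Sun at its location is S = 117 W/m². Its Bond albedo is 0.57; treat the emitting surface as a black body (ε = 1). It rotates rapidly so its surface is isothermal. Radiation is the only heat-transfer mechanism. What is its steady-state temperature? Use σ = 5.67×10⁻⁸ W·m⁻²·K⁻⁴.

T ≈ 122 K

At equilibrium, absorbed power = emitted power.
Absorbing cross-section = πr² = 2.817×10⁻⁸ m²; emitting surface = 4πr² = 1.127×10⁻⁷ m² (ratio 4).
(1−a)S·A_cross = εσ·A_surf·T⁴  ⇒  T⁴ = (1−a)S/(4σ).
T⁴ = 0.430·117/(4·5.67×10⁻⁸) = 2.218×10⁸ K⁴.
T = (2.218×10⁸)^(1/4).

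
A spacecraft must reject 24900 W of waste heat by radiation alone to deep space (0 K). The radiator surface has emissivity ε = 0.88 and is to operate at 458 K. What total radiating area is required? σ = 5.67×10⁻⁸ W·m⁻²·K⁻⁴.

A ≈ 11.3 m²

P = εσA T⁴ ⇒ A = P/(εσT⁴).
T⁴ = 4.400×10¹⁰ K⁴.
A = 24900/(0.88 × 5.67×10⁻⁸ × 4.400×10¹⁰).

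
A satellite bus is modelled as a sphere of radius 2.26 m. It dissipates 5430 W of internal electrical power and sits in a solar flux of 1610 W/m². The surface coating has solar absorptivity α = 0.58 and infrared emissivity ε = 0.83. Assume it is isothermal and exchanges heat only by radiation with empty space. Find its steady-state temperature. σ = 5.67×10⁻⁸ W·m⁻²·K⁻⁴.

T ≈ 287 K

At steady state, absorbed solar power + internal power = radiated power.
Absorbed: α·S·A_cross = 0.58·1610·16.05 = 14980 W (cross-section πr²).
Total input = 14980 + 5430 = 20410 W.
Radiated: εσ·A_surf·T⁴ with A_surf = 4πr² = 64.18 m².
T⁴ = 20410/(0.83·5.67×10⁻⁸·64.18) = 6.758×10⁹ K⁴.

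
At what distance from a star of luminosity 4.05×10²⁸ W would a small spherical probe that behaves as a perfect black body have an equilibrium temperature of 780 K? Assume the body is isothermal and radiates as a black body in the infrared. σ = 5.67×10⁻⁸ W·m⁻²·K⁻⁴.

d ≈ 1.96×10¹¹ m

For an isothermal black-emitting sphere, (1−a)S·πr² = σ·4πr²·T⁴ ⇒ S = 4σT⁴/(1−a).
S = 4·5.67×10⁻⁸·(780)⁴/1.00 = 83950 W/m².
Flux falls as S = L/(4πd²), so d = √(L/(4πS)) = √(4.05×10²⁸/(4π·83950)).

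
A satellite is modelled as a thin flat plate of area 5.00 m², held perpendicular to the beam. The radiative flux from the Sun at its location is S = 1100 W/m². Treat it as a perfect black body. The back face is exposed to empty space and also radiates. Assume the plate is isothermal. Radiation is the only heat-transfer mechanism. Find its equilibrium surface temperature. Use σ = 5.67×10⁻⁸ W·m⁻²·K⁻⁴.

At equilibrium, absorbed power = emitted power.
Absorbing cross-section = A = 5.000 m²; emitting surface = 2A = 10.00 m² (ratio 2).
S·A_cross = εσ·A_surf·T⁴  ⇒  T⁴ = S/(2σ).
T⁴ = 1.00·1100/(2·5.67×10⁻⁸) = 9.700×10⁹ K⁴.
T = (9.700×10⁹)^(1/4).

T ≈ 314 K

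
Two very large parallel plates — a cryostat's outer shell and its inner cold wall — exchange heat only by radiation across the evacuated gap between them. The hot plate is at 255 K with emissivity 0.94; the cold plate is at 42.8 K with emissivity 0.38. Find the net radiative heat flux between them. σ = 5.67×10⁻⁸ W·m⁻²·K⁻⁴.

For two infinite grey parallel plates, q = σ(T₁⁴ − T₂⁴)/(1/ε₁ + 1/ε₂ − 1).
T₁⁴ − T₂⁴ = 4.228×10⁹ − 3.356×10⁶ = 4.225×10⁹ K⁴.
1/ε₁ + 1/ε₂ − 1 = 1.064 + 2.632 − 1 = 2.695.
q = 5.67×10⁻⁸ × 4.225×10⁹ / 2.695.

q ≈ 88.9 W/m²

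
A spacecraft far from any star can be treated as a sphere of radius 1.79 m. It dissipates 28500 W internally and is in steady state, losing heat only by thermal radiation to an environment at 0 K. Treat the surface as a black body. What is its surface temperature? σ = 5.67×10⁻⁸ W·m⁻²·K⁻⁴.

Steady state: internal power = radiated power, P = εσA T⁴.
Radiating area A = 4πr² = 40.26 m².
T⁴ = P/(εσA) = 28500/(1.0·5.67×10⁻⁸·40.26) = 1.248×10¹⁰ K⁴.
T = (1.248×10¹⁰)^(1/4).

T ≈ 334 K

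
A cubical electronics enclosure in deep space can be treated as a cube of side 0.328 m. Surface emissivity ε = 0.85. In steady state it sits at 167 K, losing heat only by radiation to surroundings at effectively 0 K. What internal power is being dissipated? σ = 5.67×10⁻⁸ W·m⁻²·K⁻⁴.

P ≈ 24.2 W

Steady state: P = εσA T⁴.
A = 6L² = 0.6455 m²; T⁴ = (167)⁴ = 7.778×10⁸ K⁴.
P = 0.85 × 5.67×10⁻⁸ × 0.6455 × 7.778×10⁸.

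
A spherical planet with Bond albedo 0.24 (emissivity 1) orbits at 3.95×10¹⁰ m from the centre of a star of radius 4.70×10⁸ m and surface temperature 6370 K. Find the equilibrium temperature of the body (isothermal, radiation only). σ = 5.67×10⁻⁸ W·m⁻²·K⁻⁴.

T ≈ 459 K

The star's surface emits σT_*⁴; at distance d the flux is S = σT_*⁴(R_*/d)².
S = 5.67×10⁻⁸·(6370)⁴·(4.70×10⁸/3.95×10¹⁰)² = 13220 W/m².
For an isothermal sphere T⁴ = (1−a)S/(4σ) = 4.429×10¹⁰ K⁴.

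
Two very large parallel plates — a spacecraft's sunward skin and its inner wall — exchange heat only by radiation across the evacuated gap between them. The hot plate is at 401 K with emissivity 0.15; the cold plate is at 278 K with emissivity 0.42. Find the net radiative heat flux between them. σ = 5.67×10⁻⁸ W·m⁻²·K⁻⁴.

q ≈ 140 W/m²

For two infinite grey parallel plates, q = σ(T₁⁴ − T₂⁴)/(1/ε₁ + 1/ε₂ − 1).
T₁⁴ − T₂⁴ = 2.586×10¹⁰ − 5.973×10⁹ = 1.988×10¹⁰ K⁴.
1/ε₁ + 1/ε₂ − 1 = 6.667 + 2.381 − 1 = 8.048.
q = 5.67×10⁻⁸ × 1.988×10¹⁰ / 8.048.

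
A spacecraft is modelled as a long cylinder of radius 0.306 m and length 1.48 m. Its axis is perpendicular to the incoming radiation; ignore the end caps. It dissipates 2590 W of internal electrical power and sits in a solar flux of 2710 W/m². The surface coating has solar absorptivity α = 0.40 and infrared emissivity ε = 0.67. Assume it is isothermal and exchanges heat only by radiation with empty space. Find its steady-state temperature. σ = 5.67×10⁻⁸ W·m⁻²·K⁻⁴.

At steady state, absorbed solar power + internal power = radiated power.
Absorbed: α·S·A_cross = 0.40·2710·0.9058 = 981.8 W (cross-section 2rL).
Total input = 981.8 + 2590 = 3572 W.
Radiated: εσ·A_surf·T⁴ with A_surf = 2πrL = 2.846 m².
T⁴ = 3572/(0.67·5.67×10⁻⁸·2.846) = 3.304×10¹⁰ K⁴.

T ≈ 426 K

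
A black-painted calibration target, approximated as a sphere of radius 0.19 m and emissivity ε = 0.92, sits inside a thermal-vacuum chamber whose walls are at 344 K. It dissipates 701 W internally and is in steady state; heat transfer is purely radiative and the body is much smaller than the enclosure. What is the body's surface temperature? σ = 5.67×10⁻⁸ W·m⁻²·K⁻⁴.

T ≈ 457 K

For a small grey body in a large enclosure, net radiated power = εσA(T⁴ − T_w⁴).
Steady state: P = εσA(T⁴ − T_w⁴) with A = 4πr² = 0.4536 m².
T⁴ = P/(εσA) + T_w⁴ = 701/(0.92·5.67×10⁻⁸·0.4536) + (344)⁴
    = 2.962×10¹⁰ + 1.400×10¹⁰ = 4.363×10¹⁰ K⁴.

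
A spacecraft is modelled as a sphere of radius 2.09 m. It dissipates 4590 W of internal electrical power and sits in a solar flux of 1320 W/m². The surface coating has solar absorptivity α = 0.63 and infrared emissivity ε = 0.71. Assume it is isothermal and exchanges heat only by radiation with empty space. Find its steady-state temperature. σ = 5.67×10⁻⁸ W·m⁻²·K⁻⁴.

At steady state, absorbed solar power + internal power = radiated power.
Absorbed: α·S·A_cross = 0.63·1320·13.72 = 11410 W (cross-section πr²).
Total input = 11410 + 4590 = 16000 W.
Radiated: εσ·A_surf·T⁴ with A_surf = 4πr² = 54.89 m².
T⁴ = 16000/(0.71·5.67×10⁻⁸·54.89) = 7.241×10⁹ K⁴.

T ≈ 292 K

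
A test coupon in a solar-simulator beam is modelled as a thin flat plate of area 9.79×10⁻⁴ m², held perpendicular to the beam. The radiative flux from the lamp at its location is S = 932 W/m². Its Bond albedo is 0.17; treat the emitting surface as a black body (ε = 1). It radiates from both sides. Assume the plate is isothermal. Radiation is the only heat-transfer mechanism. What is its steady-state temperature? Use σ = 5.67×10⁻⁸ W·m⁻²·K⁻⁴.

T ≈ 287 K

At equilibrium, absorbed power = emitted power.
Absorbing cross-section = A = 9.790×10⁻⁴ m²; emitting surface = 2A = 0.001958 m² (ratio 2).
(1−a)S·A_cross = εσ·A_surf·T⁴  ⇒  T⁴ = (1−a)S/(2σ).
T⁴ = 0.830·932/(2·5.67×10⁻⁸) = 6.822×10⁹ K⁴.
T = (6.822×10⁹)^(1/4).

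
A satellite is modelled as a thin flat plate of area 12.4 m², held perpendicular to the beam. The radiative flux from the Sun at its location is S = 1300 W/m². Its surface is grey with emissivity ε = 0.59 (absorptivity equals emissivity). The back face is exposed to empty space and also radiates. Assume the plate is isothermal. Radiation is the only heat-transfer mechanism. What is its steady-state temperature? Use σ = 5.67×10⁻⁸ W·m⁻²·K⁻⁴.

At equilibrium, absorbed power = emitted power.
Absorbing cross-section = A = 12.40 m²; emitting surface = 2A = 24.80 m² (ratio 2).
εS·A_cross = εσ·A_surf·T⁴  ⇒  T⁴ = S/(2σ)   (ε cancels).
T⁴ = 1300/(2·5.67×10⁻⁸) = 1.146×10¹⁰ K⁴.
T = (1.146×10¹⁰)^(1/4).

T ≈ 327 K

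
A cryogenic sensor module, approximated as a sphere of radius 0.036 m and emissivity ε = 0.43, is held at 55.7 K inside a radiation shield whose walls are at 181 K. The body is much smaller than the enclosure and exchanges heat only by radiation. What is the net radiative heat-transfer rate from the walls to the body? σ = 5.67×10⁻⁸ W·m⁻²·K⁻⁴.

For a small grey body in a large enclosure: P_net = εσA(T_body⁴ − T_wall⁴).
A = 4πr² = 0.01629 m²; T_body⁴ − T_wall⁴ = 9.625×10⁶ − 1.073×10⁹ = -1.064×10⁹ K⁴.
|P_net| = 0.43·5.67×10⁻⁸·0.01629·1.064×10⁹.

P_net ≈ 0.422 W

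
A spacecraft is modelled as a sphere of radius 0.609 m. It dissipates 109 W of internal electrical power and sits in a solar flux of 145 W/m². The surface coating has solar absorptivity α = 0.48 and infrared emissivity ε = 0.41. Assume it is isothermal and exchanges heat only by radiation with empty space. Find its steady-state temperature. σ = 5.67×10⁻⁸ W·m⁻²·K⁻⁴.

At steady state, absorbed solar power + internal power = radiated power.
Absorbed: α·S·A_cross = 0.48·145·1.165 = 81.09 W (cross-section πr²).
Total input = 81.09 + 109 = 190.1 W.
Radiated: εσ·A_surf·T⁴ with A_surf = 4πr² = 4.661 m².
T⁴ = 190.1/(0.41·5.67×10⁻⁸·4.661) = 1.755×10⁹ K⁴.

T ≈ 205 K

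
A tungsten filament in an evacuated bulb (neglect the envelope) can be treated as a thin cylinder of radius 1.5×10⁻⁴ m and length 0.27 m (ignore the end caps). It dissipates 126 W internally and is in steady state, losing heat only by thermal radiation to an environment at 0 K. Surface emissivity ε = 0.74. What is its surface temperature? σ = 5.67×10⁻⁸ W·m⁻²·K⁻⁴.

T ≈ 1850 K

Steady state: internal power = radiated power, P = εσA T⁴.
Radiating area A = 2πrL = 2.545×10⁻⁴ m².
T⁴ = P/(εσA) = 126/(0.74·5.67×10⁻⁸·2.545×10⁻⁴) = 1.180×10¹³ K⁴.
T = (1.180×10¹³)^(1/4).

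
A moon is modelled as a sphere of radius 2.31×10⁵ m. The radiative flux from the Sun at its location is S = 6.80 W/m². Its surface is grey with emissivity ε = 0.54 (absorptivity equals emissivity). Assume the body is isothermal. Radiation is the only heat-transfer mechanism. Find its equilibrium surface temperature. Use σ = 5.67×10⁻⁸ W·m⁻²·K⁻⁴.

T ≈ 74.0 K

At equilibrium, absorbed power = emitted power.
Absorbing cross-section = πr² = 1.676×10¹¹ m²; emitting surface = 4πr² = 6.706×10¹¹ m² (ratio 4).
εS·A_cross = εσ·A_surf·T⁴  ⇒  T⁴ = S/(4σ)   (ε cancels).
T⁴ = 6.80/(4·5.67×10⁻⁸) = 2.998×10⁷ K⁴.
T = (2.998×10⁷)^(1/4).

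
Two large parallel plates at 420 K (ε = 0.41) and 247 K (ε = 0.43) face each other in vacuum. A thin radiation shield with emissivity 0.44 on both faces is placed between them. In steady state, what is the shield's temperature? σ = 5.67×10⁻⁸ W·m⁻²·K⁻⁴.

In steady state the net flux on the hot side equals that on the cold side.
σ(T₁⁴−T_s⁴)/D₁ = σ(T_s⁴−T₂⁴)/D₂, with D₁ = 1/ε₁+1/ε_s−1 = 3.712, D₂ = 1/ε_s+1/ε₂−1 = 3.598.
Solve for T_s⁴: T_s⁴ = (D₂·T₁⁴ + D₁·T₂⁴)/(D₁+D₂) = 1.721×10¹⁰ K⁴.

T_s ≈ 362 K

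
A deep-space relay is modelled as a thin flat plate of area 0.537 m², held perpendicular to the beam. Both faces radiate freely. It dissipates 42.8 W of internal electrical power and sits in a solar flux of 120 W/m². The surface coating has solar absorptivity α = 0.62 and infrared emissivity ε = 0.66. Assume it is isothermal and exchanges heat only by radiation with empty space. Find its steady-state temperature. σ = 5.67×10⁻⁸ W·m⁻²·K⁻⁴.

T ≈ 213 K

At steady state, absorbed solar power + internal power = radiated power.
Absorbed: α·S·A_cross = 0.62·120·0.5370 = 39.95 W (cross-section A).
Total input = 39.95 + 42.8 = 82.75 W.
Radiated: εσ·A_surf·T⁴ with A_surf = 2A = 1.074 m².
T⁴ = 82.75/(0.66·5.67×10⁻⁸·1.074) = 2.059×10⁹ K⁴.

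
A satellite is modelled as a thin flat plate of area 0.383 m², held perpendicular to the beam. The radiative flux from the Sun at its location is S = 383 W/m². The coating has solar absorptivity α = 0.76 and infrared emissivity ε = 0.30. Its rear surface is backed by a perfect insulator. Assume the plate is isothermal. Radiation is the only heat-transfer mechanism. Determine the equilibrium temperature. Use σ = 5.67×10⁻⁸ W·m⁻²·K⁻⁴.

At equilibrium, absorbed power = emitted power.
Absorbing cross-section = A = 0.3830 m²; emitting surface = A = 0.3830 m² (ratio 1).
αS·A_cross = εσ·A_surf·T⁴  ⇒  T⁴ = αS/(ε·1σ).
T⁴ = 0.760·383/(0.30·1·5.67×10⁻⁸) = 1.711×10¹⁰ K⁴.
T = (1.711×10¹⁰)^(1/4).

T ≈ 362 K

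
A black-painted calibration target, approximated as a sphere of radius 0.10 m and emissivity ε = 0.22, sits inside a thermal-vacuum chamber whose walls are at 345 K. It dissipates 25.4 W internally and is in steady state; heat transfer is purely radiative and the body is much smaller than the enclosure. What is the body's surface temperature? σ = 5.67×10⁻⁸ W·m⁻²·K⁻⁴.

T ≈ 417 K

For a small grey body in a large enclosure, net radiated power = εσA(T⁴ − T_w⁴).
Steady state: P = εσA(T⁴ − T_w⁴) with A = 4πr² = 0.1257 m².
T⁴ = P/(εσA) + T_w⁴ = 25.4/(0.22·5.67×10⁻⁸·0.1257) + (345)⁴
    = 1.620×10¹⁰ + 1.417×10¹⁰ = 3.037×10¹⁰ K⁴.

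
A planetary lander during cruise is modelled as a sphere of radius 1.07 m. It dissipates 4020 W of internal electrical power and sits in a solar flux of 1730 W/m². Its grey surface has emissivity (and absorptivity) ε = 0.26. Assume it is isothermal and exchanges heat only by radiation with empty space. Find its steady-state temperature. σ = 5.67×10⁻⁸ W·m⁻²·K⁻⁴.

At steady state, absorbed solar power + internal power = radiated power.
Absorbed: α·S·A_cross = 0.26·1730·3.597 = 1618 W (cross-section πr²).
Total input = 1618 + 4020 = 5638 W.
Radiated: εσ·A_surf·T⁴ with A_surf = 4πr² = 14.39 m².
T⁴ = 5638/(0.26·5.67×10⁻⁸·14.39) = 2.658×10¹⁰ K⁴.

T ≈ 404 K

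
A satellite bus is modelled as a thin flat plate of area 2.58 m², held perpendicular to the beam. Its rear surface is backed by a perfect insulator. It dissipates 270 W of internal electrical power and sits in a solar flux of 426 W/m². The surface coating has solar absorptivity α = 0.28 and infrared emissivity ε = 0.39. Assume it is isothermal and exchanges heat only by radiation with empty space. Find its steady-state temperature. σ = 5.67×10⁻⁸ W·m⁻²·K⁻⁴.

T ≈ 317 K

At steady state, absorbed solar power + internal power = radiated power.
Absorbed: α·S·A_cross = 0.28·426·2.580 = 307.7 W (cross-section A).
Total input = 307.7 + 270 = 577.7 W.
Radiated: εσ·A_surf·T⁴ with A_surf = A = 2.580 m².
T⁴ = 577.7/(0.39·5.67×10⁻⁸·2.580) = 1.013×10¹⁰ K⁴.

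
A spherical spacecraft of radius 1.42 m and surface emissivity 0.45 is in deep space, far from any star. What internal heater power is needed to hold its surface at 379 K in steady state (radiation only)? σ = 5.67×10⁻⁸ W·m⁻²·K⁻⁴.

P ≈ 13300 W

P = εσ·4πr²·T⁴.
4πr² = 25.34 m²; T⁴ = 2.063×10¹⁰ K⁴.
P = 0.45·5.67×10⁻⁸·25.34·2.063×10¹⁰.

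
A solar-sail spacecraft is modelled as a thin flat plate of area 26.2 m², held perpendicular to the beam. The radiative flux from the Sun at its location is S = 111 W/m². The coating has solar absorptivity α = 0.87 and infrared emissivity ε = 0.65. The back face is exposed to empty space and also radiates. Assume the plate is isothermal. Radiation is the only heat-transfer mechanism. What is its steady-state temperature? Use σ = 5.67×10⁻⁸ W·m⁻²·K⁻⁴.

T ≈ 190 K

At equilibrium, absorbed power = emitted power.
Absorbing cross-section = A = 26.20 m²; emitting surface = 2A = 52.40 m² (ratio 2).
αS·A_cross = εσ·A_surf·T⁴  ⇒  T⁴ = αS/(ε·2σ).
T⁴ = 0.870·111/(0.65·2·5.67×10⁻⁸) = 1.310×10⁹ K⁴.
T = (1.310×10⁹)^(1/4).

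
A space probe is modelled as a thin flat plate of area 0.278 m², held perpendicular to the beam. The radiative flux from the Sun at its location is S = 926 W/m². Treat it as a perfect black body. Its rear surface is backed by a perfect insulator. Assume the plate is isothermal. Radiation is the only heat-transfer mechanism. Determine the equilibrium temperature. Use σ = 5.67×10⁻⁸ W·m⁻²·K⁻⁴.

At equilibrium, absorbed power = emitted power.
Absorbing cross-section = A = 0.2780 m²; emitting surface = A = 0.2780 m² (ratio 1).
S·A_cross = εσ·A_surf·T⁴  ⇒  T⁴ = S/(1σ).
T⁴ = 1.00·926/(1·5.67×10⁻⁸) = 1.633×10¹⁰ K⁴.
T = (1.633×10¹⁰)^(1/4).

T ≈ 357 K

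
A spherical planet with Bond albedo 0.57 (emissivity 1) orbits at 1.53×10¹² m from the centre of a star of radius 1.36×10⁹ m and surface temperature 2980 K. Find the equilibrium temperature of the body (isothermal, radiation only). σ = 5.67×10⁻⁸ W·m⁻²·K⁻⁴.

T ≈ 50.9 K

The star's surface emits σT_*⁴; at distance d the flux is S = σT_*⁴(R_*/d)².
S = 5.67×10⁻⁸·(2980)⁴·(1.36×10⁹/1.53×10¹²)² = 3.533 W/m².
For an isothermal sphere T⁴ = (1−a)S/(4σ) = 6.698×10⁶ K⁴.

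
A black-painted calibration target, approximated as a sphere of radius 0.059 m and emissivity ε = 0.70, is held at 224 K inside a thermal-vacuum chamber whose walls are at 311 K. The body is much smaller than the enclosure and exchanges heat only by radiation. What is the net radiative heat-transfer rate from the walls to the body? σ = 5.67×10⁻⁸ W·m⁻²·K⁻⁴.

P_net ≈ 11.9 W

For a small grey body in a large enclosure: P_net = εσA(T_body⁴ − T_wall⁴).
A = 4πr² = 0.04374 m²; T_body⁴ − T_wall⁴ = 2.518×10⁹ − 9.355×10⁹ = -6.837×10⁹ K⁴.
|P_net| = 0.70·5.67×10⁻⁸·0.04374·6.837×10⁹.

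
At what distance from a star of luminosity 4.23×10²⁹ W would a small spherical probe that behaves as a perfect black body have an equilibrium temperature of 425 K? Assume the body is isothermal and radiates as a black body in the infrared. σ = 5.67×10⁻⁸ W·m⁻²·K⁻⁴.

For an isothermal black-emitting sphere, (1−a)S·πr² = σ·4πr²·T⁴ ⇒ S = 4σT⁴/(1−a).
S = 4·5.67×10⁻⁸·(425)⁴/1.00 = 7399 W/m².
Flux falls as S = L/(4πd²), so d = √(L/(4πS)) = √(4.23×10²⁹/(4π·7399)).

d ≈ 2.13×10¹² m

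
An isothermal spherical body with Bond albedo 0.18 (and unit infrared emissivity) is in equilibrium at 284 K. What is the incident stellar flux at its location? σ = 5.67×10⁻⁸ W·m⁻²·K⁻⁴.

(1−a)S·πr² = σ·4πr²·T⁴ ⇒ S = 4σT⁴/(1−a).
S = 4·5.67×10⁻⁸·6.505×10⁹/0.820.

S ≈ 1800 W/m²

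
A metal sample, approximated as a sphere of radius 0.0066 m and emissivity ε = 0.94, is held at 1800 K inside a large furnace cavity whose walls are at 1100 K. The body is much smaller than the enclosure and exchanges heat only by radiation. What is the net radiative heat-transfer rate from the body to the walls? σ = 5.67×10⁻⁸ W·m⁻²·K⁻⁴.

P_net ≈ 264 W

For a small grey body in a large enclosure: P_net = εσA(T_body⁴ − T_wall⁴).
A = 4πr² = 5.474×10⁻⁴ m²; T_body⁴ − T_wall⁴ = 1.050×10¹³ − 1.464×10¹² = 9.034×10¹² K⁴.
|P_net| = 0.94·5.67×10⁻⁸·5.474×10⁻⁴·9.034×10¹².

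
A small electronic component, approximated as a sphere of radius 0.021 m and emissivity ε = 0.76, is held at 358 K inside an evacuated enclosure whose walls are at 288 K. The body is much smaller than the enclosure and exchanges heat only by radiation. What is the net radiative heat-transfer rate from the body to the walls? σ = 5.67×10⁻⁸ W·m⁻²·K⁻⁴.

For a small grey body in a large enclosure: P_net = εσA(T_body⁴ − T_wall⁴).
A = 4πr² = 0.005542 m²; T_body⁴ − T_wall⁴ = 1.643×10¹⁰ − 6.880×10⁹ = 9.546×10⁹ K⁴.
|P_net| = 0.76·5.67×10⁻⁸·0.005542·9.546×10⁹.

P_net ≈ 2.28 W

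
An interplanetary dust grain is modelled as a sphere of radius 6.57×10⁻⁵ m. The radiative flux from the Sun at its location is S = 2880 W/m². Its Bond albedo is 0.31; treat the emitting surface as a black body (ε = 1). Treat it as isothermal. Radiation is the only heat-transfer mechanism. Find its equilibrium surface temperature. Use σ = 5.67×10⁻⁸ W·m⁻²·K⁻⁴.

T ≈ 306 K

At equilibrium, absorbed power = emitted power.
Absorbing cross-section = πr² = 1.356×10⁻⁸ m²; emitting surface = 4πr² = 5.424×10⁻⁸ m² (ratio 4).
(1−a)S·A_cross = εσ·A_surf·T⁴  ⇒  T⁴ = (1−a)S/(4σ).
T⁴ = 0.690·2880/(4·5.67×10⁻⁸) = 8.762×10⁹ K⁴.
T = (8.762×10⁹)^(1/4).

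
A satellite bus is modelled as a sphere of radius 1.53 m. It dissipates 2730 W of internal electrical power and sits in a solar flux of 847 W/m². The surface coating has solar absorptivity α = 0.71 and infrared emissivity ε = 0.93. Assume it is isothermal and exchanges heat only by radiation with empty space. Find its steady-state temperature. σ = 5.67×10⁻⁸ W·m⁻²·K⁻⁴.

T ≈ 261 K

At steady state, absorbed solar power + internal power = radiated power.
Absorbed: α·S·A_cross = 0.71·847·7.354 = 4423 W (cross-section πr²).
Total input = 4423 + 2730 = 7153 W.
Radiated: εσ·A_surf·T⁴ with A_surf = 4πr² = 29.42 m².
T⁴ = 7153/(0.93·5.67×10⁻⁸·29.42) = 4.611×10⁹ K⁴.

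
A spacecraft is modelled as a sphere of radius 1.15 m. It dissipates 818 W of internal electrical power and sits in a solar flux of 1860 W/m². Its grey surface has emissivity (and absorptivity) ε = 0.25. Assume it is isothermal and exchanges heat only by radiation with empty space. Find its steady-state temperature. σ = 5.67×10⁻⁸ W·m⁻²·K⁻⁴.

At steady state, absorbed solar power + internal power = radiated power.
Absorbed: α·S·A_cross = 0.25·1860·4.155 = 1932 W (cross-section πr²).
Total input = 1932 + 818 = 2750 W.
Radiated: εσ·A_surf·T⁴ with A_surf = 4πr² = 16.62 m².
T⁴ = 2750/(0.25·5.67×10⁻⁸·16.62) = 1.167×10¹⁰ K⁴.

T ≈ 329 K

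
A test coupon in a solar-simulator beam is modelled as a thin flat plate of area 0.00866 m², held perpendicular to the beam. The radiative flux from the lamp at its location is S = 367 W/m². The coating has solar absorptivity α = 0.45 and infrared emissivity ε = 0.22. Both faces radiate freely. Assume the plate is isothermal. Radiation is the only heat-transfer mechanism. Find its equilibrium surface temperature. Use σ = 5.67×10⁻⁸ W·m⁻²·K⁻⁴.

At equilibrium, absorbed power = emitted power.
Absorbing cross-section = A = 0.008660 m²; emitting surface = 2A = 0.01732 m² (ratio 2).
αS·A_cross = εσ·A_surf·T⁴  ⇒  T⁴ = αS/(ε·2σ).
T⁴ = 0.450·367/(0.22·2·5.67×10⁻⁸) = 6.620×10⁹ K⁴.
T = (6.620×10⁹)^(1/4).

T ≈ 285 K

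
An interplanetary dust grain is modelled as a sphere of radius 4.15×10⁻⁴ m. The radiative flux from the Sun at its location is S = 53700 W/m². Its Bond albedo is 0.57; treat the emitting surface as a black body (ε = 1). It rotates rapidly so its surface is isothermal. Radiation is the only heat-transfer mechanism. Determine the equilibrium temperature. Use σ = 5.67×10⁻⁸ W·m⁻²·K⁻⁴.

At equilibrium, absorbed power = emitted power.
Absorbing cross-section = πr² = 5.411×10⁻⁷ m²; emitting surface = 4πr² = 2.164×10⁻⁶ m² (ratio 4).
(1−a)S·A_cross = εσ·A_surf·T⁴  ⇒  T⁴ = (1−a)S/(4σ).
T⁴ = 0.430·53700/(4·5.67×10⁻⁸) = 1.018×10¹¹ K⁴.
T = (1.018×10¹¹)^(1/4).

T ≈ 565 K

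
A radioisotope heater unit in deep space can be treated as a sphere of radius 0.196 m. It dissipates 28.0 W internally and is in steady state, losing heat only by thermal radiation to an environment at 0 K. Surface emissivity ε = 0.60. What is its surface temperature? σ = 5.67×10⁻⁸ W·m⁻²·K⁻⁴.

T ≈ 203 K

Steady state: internal power = radiated power, P = εσA T⁴.
Radiating area A = 4πr² = 0.4827 m².
T⁴ = P/(εσA) = 28.0/(0.60·5.67×10⁻⁸·0.4827) = 1.705×10⁹ K⁴.
T = (1.705×10⁹)^(1/4).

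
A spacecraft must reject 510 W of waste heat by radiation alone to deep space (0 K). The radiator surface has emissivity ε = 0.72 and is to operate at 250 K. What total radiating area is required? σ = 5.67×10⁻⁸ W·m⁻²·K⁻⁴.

A ≈ 3.20 m²

P = εσA T⁴ ⇒ A = P/(εσT⁴).
T⁴ = 3.906×10⁹ K⁴.
A = 510/(0.72 × 5.67×10⁻⁸ × 3.906×10⁹).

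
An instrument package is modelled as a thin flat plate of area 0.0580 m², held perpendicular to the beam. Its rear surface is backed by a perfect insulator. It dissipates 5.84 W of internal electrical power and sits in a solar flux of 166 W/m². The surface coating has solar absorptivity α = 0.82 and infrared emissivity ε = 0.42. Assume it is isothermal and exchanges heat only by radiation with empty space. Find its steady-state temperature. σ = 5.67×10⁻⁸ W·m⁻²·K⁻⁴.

T ≈ 316 K

At steady state, absorbed solar power + internal power = radiated power.
Absorbed: α·S·A_cross = 0.82·166·0.05800 = 7.895 W (cross-section A).
Total input = 7.895 + 5.84 = 13.73 W.
Radiated: εσ·A_surf·T⁴ with A_surf = A = 0.05800 m².
T⁴ = 13.73/(0.42·5.67×10⁻⁸·0.05800) = 9.944×10⁹ K⁴.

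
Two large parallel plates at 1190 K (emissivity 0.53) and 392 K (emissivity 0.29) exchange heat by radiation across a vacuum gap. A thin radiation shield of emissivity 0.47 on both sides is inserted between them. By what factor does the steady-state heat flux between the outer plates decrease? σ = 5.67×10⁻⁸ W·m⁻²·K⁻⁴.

factor ≈ 1.75

Without shield: q₀ = σΔ(T⁴)/(1/ε₁+1/ε₂−1) with denominator 4.335.
With shield the two gaps are in series; the resistances add: (1/ε₁+1/ε_s−1)+(1/ε_s+1/ε₂−1) = 3.014+4.576 = 7.590.
Heat-flux ratio q₀/q = 7.590/4.335.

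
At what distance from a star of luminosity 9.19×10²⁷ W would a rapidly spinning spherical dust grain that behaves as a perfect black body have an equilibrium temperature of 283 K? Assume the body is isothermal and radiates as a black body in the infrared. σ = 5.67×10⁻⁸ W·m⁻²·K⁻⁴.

For an isothermal black-emitting sphere, (1−a)S·πr² = σ·4πr²·T⁴ ⇒ S = 4σT⁴/(1−a).
S = 4·5.67×10⁻⁸·(283)⁴/1.00 = 1455 W/m².
Flux falls as S = L/(4πd²), so d = √(L/(4πS)) = √(9.19×10²⁷/(4π·1455)).

d ≈ 7.09×10¹¹ m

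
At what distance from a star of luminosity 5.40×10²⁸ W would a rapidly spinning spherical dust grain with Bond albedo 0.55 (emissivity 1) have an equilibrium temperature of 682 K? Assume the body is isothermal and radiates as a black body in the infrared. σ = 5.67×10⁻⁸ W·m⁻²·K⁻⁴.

For an isothermal black-emitting sphere, (1−a)S·πr² = σ·4πr²·T⁴ ⇒ S = 4σT⁴/(1−a).
S = 4·5.67×10⁻⁸·(682)⁴/0.450 = 1.090×10⁵ W/m².
Flux falls as S = L/(4πd²), so d = √(L/(4πS)) = √(5.40×10²⁸/(4π·1.090×10⁵)).

d ≈ 1.99×10¹¹ m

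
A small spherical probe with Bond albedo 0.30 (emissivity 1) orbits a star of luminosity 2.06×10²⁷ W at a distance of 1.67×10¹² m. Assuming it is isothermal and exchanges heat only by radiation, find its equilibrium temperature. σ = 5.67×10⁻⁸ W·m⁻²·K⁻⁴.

First find the stellar flux at distance d: S = L/(4πd²) = 2.06×10²⁷/(4π·(1.67×10¹²)²) = 58.78 W/m².
For an isothermal sphere, absorbed (1−a)S·πr² = emitted σ·4πr²·T⁴, so T⁴ = (1−a)S/(4σ).
T⁴ = 0.700·58.78/(4·5.67×10⁻⁸) = 1.814×10⁸ K⁴.

T ≈ 116 K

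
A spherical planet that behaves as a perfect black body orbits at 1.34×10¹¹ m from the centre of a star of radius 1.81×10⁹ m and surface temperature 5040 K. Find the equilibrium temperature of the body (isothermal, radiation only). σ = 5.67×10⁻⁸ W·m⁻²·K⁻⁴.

T ≈ 414 K

The star's surface emits σT_*⁴; at distance d the flux is S = σT_*⁴(R_*/d)².
S = 5.67×10⁻⁸·(5040)⁴·(1.81×10⁹/1.34×10¹¹)² = 6675 W/m².
For an isothermal sphere T⁴ = (1−a)S/(4σ) = 2.943×10¹⁰ K⁴.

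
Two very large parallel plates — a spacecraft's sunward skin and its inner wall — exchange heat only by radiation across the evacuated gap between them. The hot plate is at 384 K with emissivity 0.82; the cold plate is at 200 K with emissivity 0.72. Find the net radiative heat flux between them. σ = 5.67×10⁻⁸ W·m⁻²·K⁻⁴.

q ≈ 710 W/m²

For two infinite grey parallel plates, q = σ(T₁⁴ − T₂⁴)/(1/ε₁ + 1/ε₂ − 1).
T₁⁴ − T₂⁴ = 2.174×10¹⁰ − 1.600×10⁹ = 2.014×10¹⁰ K⁴.
1/ε₁ + 1/ε₂ − 1 = 1.220 + 1.389 − 1 = 1.608.
q = 5.67×10⁻⁸ × 2.014×10¹⁰ / 1.608.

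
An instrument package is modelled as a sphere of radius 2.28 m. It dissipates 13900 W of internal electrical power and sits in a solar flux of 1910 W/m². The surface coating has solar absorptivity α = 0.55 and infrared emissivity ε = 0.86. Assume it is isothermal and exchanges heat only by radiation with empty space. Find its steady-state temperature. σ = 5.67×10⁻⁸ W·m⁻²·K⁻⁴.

At steady state, absorbed solar power + internal power = radiated power.
Absorbed: α·S·A_cross = 0.55·1910·16.33 = 17160 W (cross-section πr²).
Total input = 17160 + 13900 = 31060 W.
Radiated: εσ·A_surf·T⁴ with A_surf = 4πr² = 65.33 m².
T⁴ = 31060/(0.86·5.67×10⁻⁸·65.33) = 9.750×10⁹ K⁴.

T ≈ 314 K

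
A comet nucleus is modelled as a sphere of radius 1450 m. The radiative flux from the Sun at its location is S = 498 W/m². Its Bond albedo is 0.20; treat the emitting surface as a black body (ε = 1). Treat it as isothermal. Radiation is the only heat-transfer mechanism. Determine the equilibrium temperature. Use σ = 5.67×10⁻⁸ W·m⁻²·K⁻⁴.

T ≈ 205 K

At equilibrium, absorbed power = emitted power.
Absorbing cross-section = πr² = 6.605×10⁶ m²; emitting surface = 4πr² = 2.642×10⁷ m² (ratio 4).
(1−a)S·A_cross = εσ·A_surf·T⁴  ⇒  T⁴ = (1−a)S/(4σ).
T⁴ = 0.800·498/(4·5.67×10⁻⁸) = 1.757×10⁹ K⁴.
T = (1.757×10⁹)^(1/4).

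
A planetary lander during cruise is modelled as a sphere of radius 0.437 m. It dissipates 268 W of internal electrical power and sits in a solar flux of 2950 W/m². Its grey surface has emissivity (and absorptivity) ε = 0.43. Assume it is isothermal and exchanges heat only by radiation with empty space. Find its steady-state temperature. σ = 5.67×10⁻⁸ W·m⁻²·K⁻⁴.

At steady state, absorbed solar power + internal power = radiated power.
Absorbed: α·S·A_cross = 0.43·2950·0.5999 = 761.0 W (cross-section πr²).
Total input = 761.0 + 268 = 1029 W.
Radiated: εσ·A_surf·T⁴ with A_surf = 4πr² = 2.400 m².
T⁴ = 1029/(0.43·5.67×10⁻⁸·2.400) = 1.759×10¹⁰ K⁴.

T ≈ 364 K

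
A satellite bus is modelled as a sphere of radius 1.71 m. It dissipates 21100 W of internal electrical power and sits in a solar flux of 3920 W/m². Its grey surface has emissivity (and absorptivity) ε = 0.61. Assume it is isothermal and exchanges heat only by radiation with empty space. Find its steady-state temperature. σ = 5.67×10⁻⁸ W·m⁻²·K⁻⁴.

T ≈ 429 K

At steady state, absorbed solar power + internal power = radiated power.
Absorbed: α·S·A_cross = 0.61·3920·9.186 = 21970 W (cross-section πr²).
Total input = 21970 + 21100 = 43070 W.
Radiated: εσ·A_surf·T⁴ with A_surf = 4πr² = 36.75 m².
T⁴ = 43070/(0.61·5.67×10⁻⁸·36.75) = 3.389×10¹⁰ K⁴.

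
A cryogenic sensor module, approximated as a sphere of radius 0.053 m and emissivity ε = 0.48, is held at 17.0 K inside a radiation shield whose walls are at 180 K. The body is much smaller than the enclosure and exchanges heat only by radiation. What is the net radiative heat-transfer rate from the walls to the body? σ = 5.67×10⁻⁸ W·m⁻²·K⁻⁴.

For a small grey body in a large enclosure: P_net = εσA(T_body⁴ − T_wall⁴).
A = 4πr² = 0.03530 m²; T_body⁴ − T_wall⁴ = 83520 − 1.050×10⁹ = -1.050×10⁹ K⁴.
|P_net| = 0.48·5.67×10⁻⁸·0.03530·1.050×10⁹.

P_net ≈ 1.01 W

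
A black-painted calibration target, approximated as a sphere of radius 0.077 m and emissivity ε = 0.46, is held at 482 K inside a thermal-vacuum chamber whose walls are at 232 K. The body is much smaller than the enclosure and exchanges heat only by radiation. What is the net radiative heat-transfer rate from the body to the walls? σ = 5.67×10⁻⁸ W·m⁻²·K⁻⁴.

P_net ≈ 99.3 W

For a small grey body in a large enclosure: P_net = εσA(T_body⁴ − T_wall⁴).
A = 4πr² = 0.07451 m²; T_body⁴ − T_wall⁴ = 5.397×10¹⁰ − 2.897×10⁹ = 5.108×10¹⁰ K⁴.
|P_net| = 0.46·5.67×10⁻⁸·0.07451·5.108×10¹⁰.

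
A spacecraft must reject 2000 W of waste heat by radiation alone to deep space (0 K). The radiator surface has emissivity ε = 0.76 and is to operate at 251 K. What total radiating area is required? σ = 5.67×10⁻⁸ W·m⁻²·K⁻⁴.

A ≈ 11.7 m²

P = εσA T⁴ ⇒ A = P/(εσT⁴).
T⁴ = 3.969×10⁹ K⁴.
A = 2000/(0.76 × 5.67×10⁻⁸ × 3.969×10⁹).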